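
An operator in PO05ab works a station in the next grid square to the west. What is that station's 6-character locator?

Longitude subsquare a = 0; −1 → -1, wraps to 23 = x, carry into square.
Longitude square 0; −1 → -1, wraps to 9, carry into field.
Longitude field P = 15; −1 → 14 = O.
The latitude characters are unchanged.

OO95xb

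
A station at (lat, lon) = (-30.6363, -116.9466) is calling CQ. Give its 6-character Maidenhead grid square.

DF19mi

Shift to the Maidenhead origin (180°W, 90°S): lon 63.0534, lat 59.3637.
Field: 63.0534/20 → 3 → D, 59.3637/10 → 5 → F; chars DF.
Square: 3.0534/2 → 1, 9.3637/1 → 9; chars 19.
Subsquare: 1.0534/0.0833333 → 12 → m, 0.3637/0.0416667 → 8 → i; chars mi.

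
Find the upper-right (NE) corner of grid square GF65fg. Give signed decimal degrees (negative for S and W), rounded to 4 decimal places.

Field G=6, F=5: +6·20° lon, +5·10° lat → SW at lon -60°, lat -40°.
Square 6, 5: +6·2° lon, +5·1° lat → SW at lon -48°, lat -35°.
Subsquare f=5, g=6: +5·0.0833333° lon, +6·0.0416667° lat → SW at lon -47.5833°, lat -34.75°.
Cell spans 0.0833333° lon × 0.0416667° lat. NE corner is SW corner plus one full cell.
latitude -34.7083, longitude -47.5000.

-34.7083, -47.5000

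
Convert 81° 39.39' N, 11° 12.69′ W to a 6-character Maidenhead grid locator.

IR41jp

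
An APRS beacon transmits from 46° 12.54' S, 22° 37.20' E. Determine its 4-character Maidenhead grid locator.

KE13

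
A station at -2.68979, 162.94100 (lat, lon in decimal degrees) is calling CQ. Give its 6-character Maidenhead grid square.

RI17lh

Add 180° to longitude and 90° to latitude: 342.9410, 87.3102.
Field: 342.9410/20 → 17 → R, 87.3102/10 → 8 → I; chars RI.
Square: 2.9410/2 → 1, 7.3102/1 → 7; chars 17.
Subsquare: 0.9410/0.0833333 → 11 → l, 0.3102/0.0416667 → 7 → h; chars lh.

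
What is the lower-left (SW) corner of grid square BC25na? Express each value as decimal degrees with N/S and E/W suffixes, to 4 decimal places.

Field B=1, C=2: +1·20° lon, +2·10° lat → SW at lon -160°, lat -70°.
Square 2, 5: +2·2° lon, +5·1° lat → SW at lon -156°, lat -65°.
Subsquare n=13, a=0: +13·0.0833333° lon, +0·0.0416667° lat → SW at lon -154.917°, lat -65°.
latitude 65.0000° S, longitude 154.9167° W.

65.0000° S, 154.9167° W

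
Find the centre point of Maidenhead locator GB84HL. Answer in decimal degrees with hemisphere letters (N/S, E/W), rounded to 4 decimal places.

Field G=6, B=1: +6·20° lon, +1·10° lat → SW at lon -60°, lat -80°.
Square 8, 4: +8·2° lon, +4·1° lat → SW at lon -44°, lat -76°.
Subsquare h=7, l=11: +7·0.0833333° lon, +11·0.0416667° lat → SW at lon -43.4167°, lat -75.5417°.
Cell spans 0.0833333° lon × 0.0416667° lat. Centre is SW corner plus half of each.
latitude 75.5208° S, longitude 43.3750° W.

75.5208° S, 43.3750° W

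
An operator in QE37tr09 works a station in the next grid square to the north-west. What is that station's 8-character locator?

QE37ss90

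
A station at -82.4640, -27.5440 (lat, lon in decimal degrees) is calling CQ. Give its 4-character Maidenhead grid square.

HA67

Add 180° to longitude and 90° to latitude: 152.46, 7.54.
Field (20°×10°, letters A–R): 152.46/20 → 7 → H, 7.54/10 → 0 → A; chars HA.
Square (2°×1°, digits 0–9): 12.46/2 → 6, 7.54/1 → 7; chars 67.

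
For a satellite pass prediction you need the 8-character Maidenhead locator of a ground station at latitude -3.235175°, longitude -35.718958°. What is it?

HI26ds33

Offset from 180°W / 90°S: lon 144.28104°, lat 86.76483°.
Field: lon ⌊144.28104/20⌋ = 7 → H; lat ⌊86.76483/10⌋ = 8 → I.
Square: lon ⌊4.28104/2⌋ = 2; lat ⌊6.76483/1⌋ = 6.
Subsquare: lon ⌊0.28104/0.0833333⌋ = 3 → d; lat ⌊0.76483/0.0416667⌋ = 18 → s.
Extended square: lon ⌊0.03104/0.00833333⌋ = 3; lat ⌊0.01483/0.00416667⌋ = 3.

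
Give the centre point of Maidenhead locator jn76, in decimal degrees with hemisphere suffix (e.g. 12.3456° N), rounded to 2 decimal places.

Field J=9, N=13: +9·20° lon, +13·10° lat → SW at lon 0°, lat 40°.
Square 7, 6: +7·2° lon, +6·1° lat → SW at lon 14°, lat 46°.
Cell spans 2° lon × 1° lat. Centre is SW corner plus half of each.
latitude 46.50° N, longitude 15.00° E.

46.50° N, 15.00° E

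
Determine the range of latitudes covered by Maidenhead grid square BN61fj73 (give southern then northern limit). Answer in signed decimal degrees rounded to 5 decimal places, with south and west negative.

Field B=1, N=13: +1·20° lon, +13·10° lat → SW at lon -160°, lat 40°.
Square 6, 1: +6·2° lon, +1·1° lat → SW at lon -148°, lat 41°.
Subsquare f=5, j=9: +5·0.0833333° lon, +9·0.0416667° lat → SW at lon -147.583°, lat 41.375°.
Extended square 7, 3: +7·0.00833333° lon, +3·0.00416667° lat → SW at lon -147.525°, lat 41.3875°.
Cell spans 0.00833333° lon × 0.00416667° lat.
south 41.38750, north 41.39167.

41.38750, 41.39167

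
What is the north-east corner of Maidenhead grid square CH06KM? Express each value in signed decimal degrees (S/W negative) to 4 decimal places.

-13.4583, -139.0833

Field C=2, H=7: +2·20° lon, +7·10° lat → SW at lon -140°, lat -20°.
Square 0, 6: +0·2° lon, +6·1° lat → SW at lon -140°, lat -14°.
Subsquare k=10, m=12: +10·0.0833333° lon, +12·0.0416667° lat → SW at lon -139.167°, lat -13.5°.
Cell spans 0.0833333° lon × 0.0416667° lat. NE corner is SW corner plus one full cell.
latitude -13.4583, longitude -139.0833.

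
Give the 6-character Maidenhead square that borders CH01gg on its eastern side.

Longitude subsquare g = 6; +1 → 7 = h.
The latitude characters are unchanged.

CH01hg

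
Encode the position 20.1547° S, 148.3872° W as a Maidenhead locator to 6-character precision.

BG59tu

Shift to the Maidenhead origin (180°W, 90°S): lon 31.6128, lat 69.8453.
Field: 31.6128/20 → 1 → B, 69.8453/10 → 6 → G; chars BG.
Square: 11.6128/2 → 5, 9.8453/1 → 9; chars 59.
Subsquare: 1.6128/0.0833333 → 19 → t, 0.8453/0.0416667 → 20 → u; chars tu.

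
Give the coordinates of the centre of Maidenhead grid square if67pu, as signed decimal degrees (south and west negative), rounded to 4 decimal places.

Field I=8, F=5: +8·20° lon, +5·10° lat → SW at lon -20°, lat -40°.
Square 6, 7: +6·2° lon, +7·1° lat → SW at lon -8°, lat -33°.
Subsquare p=15, u=20: +15·0.0833333° lon, +20·0.0416667° lat → SW at lon -6.75°, lat -32.1667°.
Cell spans 0.0833333° lon × 0.0416667° lat. Centre is SW corner plus half of each.
latitude -32.1458, longitude -6.7083.

-32.1458, -6.7083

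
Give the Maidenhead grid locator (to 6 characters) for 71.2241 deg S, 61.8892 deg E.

Shift to the Maidenhead origin (180°W, 90°S): lon 241.8892, lat 18.7759.
Field: lon ⌊241.8892/20⌋ = 12 → M; lat ⌊18.7759/10⌋ = 1 → B.
Square: lon ⌊1.8892/2⌋ = 0; lat ⌊8.7759/1⌋ = 8.
Subsquare: lon ⌊1.8892/0.0833333⌋ = 22 → w; lat ⌊0.7759/0.0416667⌋ = 18 → s.

MB08ws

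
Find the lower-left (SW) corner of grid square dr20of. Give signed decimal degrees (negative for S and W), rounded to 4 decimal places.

Field D=3, R=17: +3·20° lon, +17·10° lat → SW at lon -120°, lat 80°.
Square 2, 0: +2·2° lon, +0·1° lat → SW at lon -116°, lat 80°.
Subsquare o=14, f=5: +14·0.0833333° lon, +5·0.0416667° lat → SW at lon -114.833°, lat 80.2083°.
latitude 80.2083, longitude -114.8333.

80.2083, -114.8333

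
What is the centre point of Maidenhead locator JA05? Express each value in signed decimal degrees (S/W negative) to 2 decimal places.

-84.50, 1.00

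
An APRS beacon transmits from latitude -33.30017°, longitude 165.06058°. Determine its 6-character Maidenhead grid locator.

Shift to the Maidenhead origin (180°W, 90°S): lon 345.0606, lat 56.6998.
Field: lon ⌊345.0606/20⌋ = 17 → R; lat ⌊56.6998/10⌋ = 5 → F.
Square: lon ⌊5.0606/2⌋ = 2; lat ⌊6.6998/1⌋ = 6.
Subsquare: lon ⌊1.0606/0.0833333⌋ = 12 → m; lat ⌊0.6998/0.0416667⌋ = 16 → q.

RF26mq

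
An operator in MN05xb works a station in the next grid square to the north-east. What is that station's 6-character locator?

Longitude subsquare x = 23; +1 → 24, wraps to 0 = a, carry into square.
Longitude square 0; +1 → 1.
Latitude subsquare b = 1; +1 → 2 = c.

MN15ac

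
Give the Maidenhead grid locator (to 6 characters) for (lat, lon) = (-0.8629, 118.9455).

OI99ld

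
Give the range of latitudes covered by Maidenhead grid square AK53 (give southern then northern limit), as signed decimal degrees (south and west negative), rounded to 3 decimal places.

13.000, 14.000

Field A=0, K=10: +0·20° lon, +10·10° lat → SW at lon -180°, lat 10°.
Square 5, 3: +5·2° lon, +3·1° lat → SW at lon -170°, lat 13°.
Cell spans 2° lon × 1° lat.
south 13.000, north 14.000.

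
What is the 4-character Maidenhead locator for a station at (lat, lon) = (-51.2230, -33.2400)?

HD38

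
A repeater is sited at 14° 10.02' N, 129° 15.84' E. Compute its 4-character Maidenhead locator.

PK44

Add 180° to longitude and 90° to latitude: 309.26, 104.17.
Field: 309.26/20 → 15 → P, 104.17/10 → 10 → K; chars PK.
Square: 9.26/2 → 4, 4.17/1 → 4; chars 44.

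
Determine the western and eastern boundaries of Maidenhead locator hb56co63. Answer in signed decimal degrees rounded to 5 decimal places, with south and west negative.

-29.78333, -29.77500

Field H=7, B=1: +7·20° lon, +1·10° lat → SW at lon -40°, lat -80°.
Square 5, 6: +5·2° lon, +6·1° lat → SW at lon -30°, lat -74°.
Subsquare c=2, o=14: +2·0.0833333° lon, +14·0.0416667° lat → SW at lon -29.8333°, lat -73.4167°.
Extended square 6, 3: +6·0.00833333° lon, +3·0.00416667° lat → SW at lon -29.7833°, lat -73.4042°.
Cell spans 0.00833333° lon × 0.00416667° lat.
west -29.78333, east -29.77500.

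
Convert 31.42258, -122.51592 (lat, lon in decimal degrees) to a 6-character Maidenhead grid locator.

Offset from 180°W / 90°S: lon 57.4841°, lat 121.4226°.
Field (20°×10°, letters A–R): 57.4841/20 → 2 → C, 121.4226/10 → 12 → M; chars CM.
Square (2°×1°, digits 0–9): 17.4841/2 → 8, 1.4226/1 → 1; chars 81.
Subsquare (5′×2.5′, letters a–x): 1.4841/0.0833333 → 17 → r, 0.4226/0.0416667 → 10 → k; chars rk.

CM81rk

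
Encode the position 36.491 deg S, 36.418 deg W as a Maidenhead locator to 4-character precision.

Add 180° to longitude and 90° to latitude: 143.58, 53.51.
Field (20°×10°, letters A–R): lon ⌊143.58/20⌋ = 7 → H; lat ⌊53.51/10⌋ = 5 → F.
Square (2°×1°, digits 0–9): lon ⌊3.58/2⌋ = 1; lat ⌊3.51/1⌋ = 3.

HF13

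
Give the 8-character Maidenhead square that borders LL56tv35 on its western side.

LL56tv25

Longitude extended square 3; −1 → 2.
The latitude characters are unchanged.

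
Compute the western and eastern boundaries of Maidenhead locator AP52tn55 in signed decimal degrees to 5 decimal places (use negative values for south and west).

-168.37500, -168.36667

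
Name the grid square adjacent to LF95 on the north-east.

Longitude square 9; +1 → 10, wraps to 0, carry into field.
Longitude field L = 11; +1 → 12 = M.
Latitude square 5; +1 → 6.

MF06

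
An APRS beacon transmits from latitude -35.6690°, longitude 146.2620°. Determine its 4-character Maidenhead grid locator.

QF34

Add 180° to longitude and 90° to latitude: 326.26, 54.33.
Field (20°×10°, letters A–R): lon ⌊326.26/20⌋ = 16 → Q; lat ⌊54.33/10⌋ = 5 → F.
Square (2°×1°, digits 0–9): lon ⌊6.26/2⌋ = 3; lat ⌊4.33/1⌋ = 4.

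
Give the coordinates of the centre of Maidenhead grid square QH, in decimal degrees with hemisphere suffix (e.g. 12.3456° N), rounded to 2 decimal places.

15.00° S, 150.00° E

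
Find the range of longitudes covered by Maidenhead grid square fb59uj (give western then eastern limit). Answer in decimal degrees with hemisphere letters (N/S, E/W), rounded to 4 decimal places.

68.3333° W, 68.2500° W

Field F=5, B=1: +5·20° lon, +1·10° lat → SW at lon -80°, lat -80°.
Square 5, 9: +5·2° lon, +9·1° lat → SW at lon -70°, lat -71°.
Subsquare u=20, j=9: +20·0.0833333° lon, +9·0.0416667° lat → SW at lon -68.3333°, lat -70.625°.
Cell spans 0.0833333° lon × 0.0416667° lat.
west 68.3333° W, east 68.2500° W.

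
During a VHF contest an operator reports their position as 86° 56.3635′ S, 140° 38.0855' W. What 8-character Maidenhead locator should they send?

Offset from 180°W / 90°S: lon 39.36524°, lat 3.06061°.
Field: 39.36524/20 → 1 → B, 3.06061/10 → 0 → A; chars BA.
Square: 19.36524/2 → 9, 3.06061/1 → 3; chars 93.
Subsquare: 1.36524/0.0833333 → 16 → q, 0.06061/0.0416667 → 1 → b; chars qb.
Extended square: 0.03191/0.00833333 → 3, 0.01894/0.00416667 → 4; chars 34.

BA93qb34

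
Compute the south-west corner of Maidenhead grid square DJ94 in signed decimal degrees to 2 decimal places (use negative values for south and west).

Field D=3, J=9: +3·20° lon, +9·10° lat → SW at lon -120°, lat 0°.
Square 9, 4: +9·2° lon, +4·1° lat → SW at lon -102°, lat 4°.
latitude 4.00, longitude -102.00.

4.00, -102.00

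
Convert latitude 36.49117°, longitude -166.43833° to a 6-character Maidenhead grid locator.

Offset from 180°W / 90°S: lon 13.5617°, lat 126.4912°.
Field: lon ⌊13.5617/20⌋ = 0 → A; lat ⌊126.4912/10⌋ = 12 → M.
Square: lon ⌊13.5617/2⌋ = 6; lat ⌊6.4912/1⌋ = 6.
Subsquare: lon ⌊1.5617/0.0833333⌋ = 18 → s; lat ⌊0.4912/0.0416667⌋ = 11 → l.

AM66sl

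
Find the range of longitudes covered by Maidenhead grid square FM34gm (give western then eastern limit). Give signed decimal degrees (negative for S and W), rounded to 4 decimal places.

-73.5000, -73.4167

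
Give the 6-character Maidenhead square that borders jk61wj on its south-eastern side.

Longitude subsquare w = 22; +1 → 23 = x.
Latitude subsquare j = 9; −1 → 8 = i.

JK61xi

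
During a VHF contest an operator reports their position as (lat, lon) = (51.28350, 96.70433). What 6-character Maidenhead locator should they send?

NO81ig

Offset from 180°W / 90°S: lon 276.7043°, lat 141.2835°.
Field: lon ⌊276.7043/20⌋ = 13 → N; lat ⌊141.2835/10⌋ = 14 → O.
Square: lon ⌊16.7043/2⌋ = 8; lat ⌊1.2835/1⌋ = 1.
Subsquare: lon ⌊0.7043/0.0833333⌋ = 8 → i; lat ⌊0.2835/0.0416667⌋ = 6 → g.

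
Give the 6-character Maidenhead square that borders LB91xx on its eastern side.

Longitude subsquare x = 23; +1 → 24, wraps to 0 = a, carry into square.
Longitude square 9; +1 → 10, wraps to 0, carry into field.
Longitude field L = 11; +1 → 12 = M.
The latitude characters are unchanged.

MB01ax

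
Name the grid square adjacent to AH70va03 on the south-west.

AH70ua92

Longitude extended square 0; −1 → -1, wraps to 9, carry into subsquare.
Longitude subsquare v = 21; −1 → 20 = u.
Latitude extended square 3; −1 → 2.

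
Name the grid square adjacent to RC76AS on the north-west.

RC66xt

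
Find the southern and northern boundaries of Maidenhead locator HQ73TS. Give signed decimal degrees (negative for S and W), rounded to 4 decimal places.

73.7500, 73.7917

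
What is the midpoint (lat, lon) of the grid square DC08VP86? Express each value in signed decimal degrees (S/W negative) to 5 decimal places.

-61.34792, -118.17917

Field D=3, C=2: +3·20° lon, +2·10° lat → SW at lon -120°, lat -70°.
Square 0, 8: +0·2° lon, +8·1° lat → SW at lon -120°, lat -62°.
Subsquare v=21, p=15: +21·0.0833333° lon, +15·0.0416667° lat → SW at lon -118.25°, lat -61.375°.
Extended square 8, 6: +8·0.00833333° lon, +6·0.00416667° lat → SW at lon -118.183°, lat -61.35°.
Cell spans 0.00833333° lon × 0.00416667° lat. Centre is SW corner plus half of each.
latitude -61.34792, longitude -118.17917.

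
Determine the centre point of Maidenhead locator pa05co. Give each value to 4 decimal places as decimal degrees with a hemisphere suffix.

Field P=15, A=0: +15·20° lon, +0·10° lat → SW at lon 120°, lat -90°.
Square 0, 5: +0·2° lon, +5·1° lat → SW at lon 120°, lat -85°.
Subsquare c=2, o=14: +2·0.0833333° lon, +14·0.0416667° lat → SW at lon 120.167°, lat -84.4167°.
Cell spans 0.0833333° lon × 0.0416667° lat. Centre is SW corner plus half of each.
latitude 84.3958° S, longitude 120.2083° E.

84.3958° S, 120.2083° E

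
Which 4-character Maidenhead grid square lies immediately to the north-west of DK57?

DK48

Longitude square 5; −1 → 4.
Latitude square 7; +1 → 8.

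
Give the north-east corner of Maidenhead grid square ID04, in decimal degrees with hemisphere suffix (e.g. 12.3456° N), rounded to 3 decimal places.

Field I=8, D=3: +8·20° lon, +3·10° lat → SW at lon -20°, lat -60°.
Square 0, 4: +0·2° lon, +4·1° lat → SW at lon -20°, lat -56°.
Cell spans 2° lon × 1° lat. NE corner is SW corner plus one full cell.
latitude 55.000° S, longitude 18.000° W.

55.000° S, 18.000° W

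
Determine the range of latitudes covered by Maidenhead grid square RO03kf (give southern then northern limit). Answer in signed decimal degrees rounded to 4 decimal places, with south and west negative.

Field R=17, O=14: +17·20° lon, +14·10° lat → SW at lon 160°, lat 50°.
Square 0, 3: +0·2° lon, +3·1° lat → SW at lon 160°, lat 53°.
Subsquare k=10, f=5: +10·0.0833333° lon, +5·0.0416667° lat → SW at lon 160.833°, lat 53.2083°.
Cell spans 0.0833333° lon × 0.0416667° lat.
south 53.2083, north 53.2500.

53.2083, 53.2500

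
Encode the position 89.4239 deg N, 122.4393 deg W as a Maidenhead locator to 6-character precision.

Offset from 180°W / 90°S: lon 57.5607°, lat 179.4239°.
Field (20°×10°, letters A–R): 57.5607/20 → 2 → C, 179.4239/10 → 17 → R; chars CR.
Square (2°×1°, digits 0–9): 17.5607/2 → 8, 9.4239/1 → 9; chars 89.
Subsquare (5′×2.5′, letters a–x): 1.5607/0.0833333 → 18 → s, 0.4239/0.0416667 → 10 → k; chars sk.

CR89sk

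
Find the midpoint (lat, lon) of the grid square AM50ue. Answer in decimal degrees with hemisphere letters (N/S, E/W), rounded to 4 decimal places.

30.1875° N, 168.2917° W

Field A=0, M=12: +0·20° lon, +12·10° lat → SW at lon -180°, lat 30°.
Square 5, 0: +5·2° lon, +0·1° lat → SW at lon -170°, lat 30°.
Subsquare u=20, e=4: +20·0.0833333° lon, +4·0.0416667° lat → SW at lon -168.333°, lat 30.1667°.
Cell spans 0.0833333° lon × 0.0416667° lat. Centre is SW corner plus half of each.
latitude 30.1875° N, longitude 168.2917° W.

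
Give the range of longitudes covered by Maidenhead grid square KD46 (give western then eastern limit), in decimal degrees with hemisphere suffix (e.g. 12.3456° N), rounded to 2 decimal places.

28.00° E, 30.00° E

Field K=10, D=3: +10·20° lon, +3·10° lat → SW at lon 20°, lat -60°.
Square 4, 6: +4·2° lon, +6·1° lat → SW at lon 28°, lat -54°.
Cell spans 2° lon × 1° lat.
west 28.00° E, east 30.00° E.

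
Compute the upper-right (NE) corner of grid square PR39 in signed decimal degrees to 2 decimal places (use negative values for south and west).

Field P=15, R=17: +15·20° lon, +17·10° lat → SW at lon 120°, lat 80°.
Square 3, 9: +3·2° lon, +9·1° lat → SW at lon 126°, lat 89°.
Cell spans 2° lon × 1° lat. NE corner is SW corner plus one full cell.
latitude 90.00, longitude 128.00.

90.00, 128.00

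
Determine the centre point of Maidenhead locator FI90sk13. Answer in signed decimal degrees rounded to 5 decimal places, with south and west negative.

-9.56875, -60.48750

Field F=5, I=8: +5·20° lon, +8·10° lat → SW at lon -80°, lat -10°.
Square 9, 0: +9·2° lon, +0·1° lat → SW at lon -62°, lat -10°.
Subsquare s=18, k=10: +18·0.0833333° lon, +10·0.0416667° lat → SW at lon -60.5°, lat -9.58333°.
Extended square 1, 3: +1·0.00833333° lon, +3·0.00416667° lat → SW at lon -60.4917°, lat -9.57083°.
Cell spans 0.00833333° lon × 0.00416667° lat. Centre is SW corner plus half of each.
latitude -9.56875, longitude -60.48750.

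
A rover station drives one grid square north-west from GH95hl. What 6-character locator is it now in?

GH95gm

Longitude subsquare h = 7; −1 → 6 = g.
Latitude subsquare l = 11; +1 → 12 = m.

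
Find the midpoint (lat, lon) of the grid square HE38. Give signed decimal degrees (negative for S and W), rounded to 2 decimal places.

Field H=7, E=4: +7·20° lon, +4·10° lat → SW at lon -40°, lat -50°.
Square 3, 8: +3·2° lon, +8·1° lat → SW at lon -34°, lat -42°.
Cell spans 2° lon × 1° lat. Centre is SW corner plus half of each.
latitude -41.50, longitude -33.00.

-41.50, -33.00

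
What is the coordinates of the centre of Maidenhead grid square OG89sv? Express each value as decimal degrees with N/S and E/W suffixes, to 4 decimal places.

20.1042° S, 117.5417° E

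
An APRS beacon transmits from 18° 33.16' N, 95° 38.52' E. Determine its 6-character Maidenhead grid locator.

NK78tn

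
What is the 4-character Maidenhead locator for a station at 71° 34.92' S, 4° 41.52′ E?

JB28

Shift to the Maidenhead origin (180°W, 90°S): lon 184.69, lat 18.42.
Field: 184.69/20 → 9 → J, 18.42/10 → 1 → B; chars JB.
Square: 4.69/2 → 2, 8.42/1 → 8; chars 28.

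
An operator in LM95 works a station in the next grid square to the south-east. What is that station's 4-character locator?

Longitude square 9; +1 → 10, wraps to 0, carry into field.
Longitude field L = 11; +1 → 12 = M.
Latitude square 5; −1 → 4.

MM04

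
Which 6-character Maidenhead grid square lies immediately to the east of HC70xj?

HC80aj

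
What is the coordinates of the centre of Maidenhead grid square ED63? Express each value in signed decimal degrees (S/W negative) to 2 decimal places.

Field E=4, D=3: +4·20° lon, +3·10° lat → SW at lon -100°, lat -60°.
Square 6, 3: +6·2° lon, +3·1° lat → SW at lon -88°, lat -57°.
Cell spans 2° lon × 1° lat. Centre is SW corner plus half of each.
latitude -56.50, longitude -87.00.

-56.50, -87.00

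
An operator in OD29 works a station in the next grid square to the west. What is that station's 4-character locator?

OD19

Longitude square 2; −1 → 1.
The latitude characters are unchanged.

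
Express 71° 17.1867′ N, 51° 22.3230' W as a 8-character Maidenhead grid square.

GQ41hg58

Add 180° to longitude and 90° to latitude: 128.62795, 161.28645.
Field: lon ⌊128.62795/20⌋ = 6 → G; lat ⌊161.28645/10⌋ = 16 → Q.
Square: lon ⌊8.62795/2⌋ = 4; lat ⌊1.28645/1⌋ = 1.
Subsquare: lon ⌊0.62795/0.0833333⌋ = 7 → h; lat ⌊0.28645/0.0416667⌋ = 6 → g.
Extended square: lon ⌊0.04462/0.00833333⌋ = 5; lat ⌊0.03645/0.00416667⌋ = 8.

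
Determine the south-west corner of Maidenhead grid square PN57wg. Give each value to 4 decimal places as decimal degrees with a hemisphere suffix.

Field P=15, N=13: +15·20° lon, +13·10° lat → SW at lon 120°, lat 40°.
Square 5, 7: +5·2° lon, +7·1° lat → SW at lon 130°, lat 47°.
Subsquare w=22, g=6: +22·0.0833333° lon, +6·0.0416667° lat → SW at lon 131.833°, lat 47.25°.
latitude 47.2500° N, longitude 131.8333° E.

47.2500° N, 131.8333° E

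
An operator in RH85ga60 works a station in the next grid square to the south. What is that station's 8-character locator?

RH84gx69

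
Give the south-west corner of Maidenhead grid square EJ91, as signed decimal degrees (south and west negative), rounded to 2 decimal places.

Field E=4, J=9: +4·20° lon, +9·10° lat → SW at lon -100°, lat 0°.
Square 9, 1: +9·2° lon, +1·1° lat → SW at lon -82°, lat 1°.
latitude 1.00, longitude -82.00.

1.00, -82.00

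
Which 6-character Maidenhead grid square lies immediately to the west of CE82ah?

Longitude subsquare a = 0; −1 → -1, wraps to 23 = x, carry into square.
Longitude square 8; −1 → 7.
The latitude characters are unchanged.

CE72xh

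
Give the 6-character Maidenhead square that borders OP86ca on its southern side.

OP85cx

Latitude subsquare a = 0; −1 → -1, wraps to 23 = x, carry into square.
Latitude square 6; −1 → 5.
The longitude characters are unchanged.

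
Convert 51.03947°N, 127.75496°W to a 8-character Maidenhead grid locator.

Shift to the Maidenhead origin (180°W, 90°S): lon 52.24504, lat 141.03947.
Field: 52.24504/20 → 2 → C, 141.03947/10 → 14 → O; chars CO.
Square: 12.24504/2 → 6, 1.03947/1 → 1; chars 61.
Subsquare: 0.24504/0.0833333 → 2 → c, 0.03947/0.0416667 → 0 → a; chars ca.
Extended square: 0.07837/0.00833333 → 9, 0.03947/0.00416667 → 9; chars 99.

CO61ca99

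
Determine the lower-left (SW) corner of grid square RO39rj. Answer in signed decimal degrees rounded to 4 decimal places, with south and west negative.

59.3750, 167.4167

Field R=17, O=14: +17·20° lon, +14·10° lat → SW at lon 160°, lat 50°.
Square 3, 9: +3·2° lon, +9·1° lat → SW at lon 166°, lat 59°.
Subsquare r=17, j=9: +17·0.0833333° lon, +9·0.0416667° lat → SW at lon 167.417°, lat 59.375°.
latitude 59.3750, longitude 167.4167.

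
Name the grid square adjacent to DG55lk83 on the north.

Latitude extended square 3; +1 → 4.
The longitude characters are unchanged.

DG55lk84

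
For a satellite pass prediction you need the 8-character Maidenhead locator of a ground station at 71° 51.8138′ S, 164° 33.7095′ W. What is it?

AB78rd22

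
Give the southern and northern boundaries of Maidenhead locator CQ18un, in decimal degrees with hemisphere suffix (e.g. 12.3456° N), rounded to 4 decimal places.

78.5417° N, 78.5833° N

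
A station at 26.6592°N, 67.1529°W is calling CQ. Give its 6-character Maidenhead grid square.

FL66kp

Offset from 180°W / 90°S: lon 112.8471°, lat 116.6592°.
Field (20°×10°, letters A–R): lon ⌊112.8471/20⌋ = 5 → F; lat ⌊116.6592/10⌋ = 11 → L.
Square (2°×1°, digits 0–9): lon ⌊12.8471/2⌋ = 6; lat ⌊6.6592/1⌋ = 6.
Subsquare (5′×2.5′, letters a–x): lon ⌊0.8471/0.0833333⌋ = 10 → k; lat ⌊0.6592/0.0416667⌋ = 15 → p.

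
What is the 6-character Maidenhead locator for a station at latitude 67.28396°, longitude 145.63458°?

Add 180° to longitude and 90° to latitude: 325.6346, 157.2840.
Field (20°×10°, letters A–R): 325.6346/20 → 16 → Q, 157.2840/10 → 15 → P; chars QP.
Square (2°×1°, digits 0–9): 5.6346/2 → 2, 7.2840/1 → 7; chars 27.
Subsquare (5′×2.5′, letters a–x): 1.6346/0.0833333 → 19 → t, 0.2840/0.0416667 → 6 → g; chars tg.

QP27tg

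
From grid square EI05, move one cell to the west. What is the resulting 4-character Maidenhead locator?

DI95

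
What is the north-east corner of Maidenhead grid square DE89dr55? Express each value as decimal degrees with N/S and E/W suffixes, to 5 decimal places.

40.26667° S, 103.70000° W

Field D=3, E=4: +3·20° lon, +4·10° lat → SW at lon -120°, lat -50°.
Square 8, 9: +8·2° lon, +9·1° lat → SW at lon -104°, lat -41°.
Subsquare d=3, r=17: +3·0.0833333° lon, +17·0.0416667° lat → SW at lon -103.75°, lat -40.2917°.
Extended square 5, 5: +5·0.00833333° lon, +5·0.00416667° lat → SW at lon -103.708°, lat -40.2708°.
Cell spans 0.00833333° lon × 0.00416667° lat. NE corner is SW corner plus one full cell.
latitude 40.26667° S, longitude 103.70000° W.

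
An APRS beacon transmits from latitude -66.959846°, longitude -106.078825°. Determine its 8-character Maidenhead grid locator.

Offset from 180°W / 90°S: lon 73.92118°, lat 23.04015°.
Field: 73.92118/20 → 3 → D, 23.04015/10 → 2 → C; chars DC.
Square: 13.92118/2 → 6, 3.04015/1 → 3; chars 63.
Subsquare: 1.92118/0.0833333 → 23 → x, 0.04015/0.0416667 → 0 → a; chars xa.
Extended square: 0.00451/0.00833333 → 0, 0.04015/0.00416667 → 9; chars 09.

DC63xa09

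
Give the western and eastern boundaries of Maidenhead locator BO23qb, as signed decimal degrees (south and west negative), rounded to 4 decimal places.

Field B=1, O=14: +1·20° lon, +14·10° lat → SW at lon -160°, lat 50°.
Square 2, 3: +2·2° lon, +3·1° lat → SW at lon -156°, lat 53°.
Subsquare q=16, b=1: +16·0.0833333° lon, +1·0.0416667° lat → SW at lon -154.667°, lat 53.0417°.
Cell spans 0.0833333° lon × 0.0416667° lat.
west -154.6667, east -154.5833.

-154.6667, -154.5833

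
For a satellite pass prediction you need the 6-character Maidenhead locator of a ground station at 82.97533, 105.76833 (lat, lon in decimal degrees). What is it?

Shift to the Maidenhead origin (180°W, 90°S): lon 285.7683, lat 172.9753.
Field: 285.7683/20 → 14 → O, 172.9753/10 → 17 → R; chars OR.
Square: 5.7683/2 → 2, 2.9753/1 → 2; chars 22.
Subsquare: 1.7683/0.0833333 → 21 → v, 0.9753/0.0416667 → 23 → x; chars vx.

OR22vx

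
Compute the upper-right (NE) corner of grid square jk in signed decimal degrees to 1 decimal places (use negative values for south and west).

20.0, 20.0

Field J=9, K=10: +9·20° lon, +10·10° lat → SW at lon 0°, lat 10°.
Cell spans 20° lon × 10° lat. NE corner is SW corner plus one full cell.
latitude 20.0, longitude 20.0.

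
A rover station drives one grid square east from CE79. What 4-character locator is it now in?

CE89

Longitude square 7; +1 → 8.
The latitude characters are unchanged.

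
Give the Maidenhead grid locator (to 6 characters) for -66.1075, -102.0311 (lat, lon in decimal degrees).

DC83xv

Offset from 180°W / 90°S: lon 77.9689°, lat 23.8925°.
Field: 77.9689/20 → 3 → D, 23.8925/10 → 2 → C; chars DC.
Square: 17.9689/2 → 8, 3.8925/1 → 3; chars 83.
Subsquare: 1.9689/0.0833333 → 23 → x, 0.8925/0.0416667 → 21 → v; chars xv.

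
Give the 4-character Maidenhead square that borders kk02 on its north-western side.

JK93

Longitude square 0; −1 → -1, wraps to 9, carry into field.
Longitude field K = 10; −1 → 9 = J.
Latitude square 2; +1 → 3.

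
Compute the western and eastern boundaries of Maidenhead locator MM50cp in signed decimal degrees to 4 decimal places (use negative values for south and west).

70.1667, 70.2500

Field M=12, M=12: +12·20° lon, +12·10° lat → SW at lon 60°, lat 30°.
Square 5, 0: +5·2° lon, +0·1° lat → SW at lon 70°, lat 30°.
Subsquare c=2, p=15: +2·0.0833333° lon, +15·0.0416667° lat → SW at lon 70.1667°, lat 30.625°.
Cell spans 0.0833333° lon × 0.0416667° lat.
west 70.1667, east 70.2500.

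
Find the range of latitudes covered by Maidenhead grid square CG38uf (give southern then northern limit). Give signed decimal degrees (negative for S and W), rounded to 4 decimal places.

-21.7917, -21.7500

Field C=2, G=6: +2·20° lon, +6·10° lat → SW at lon -140°, lat -30°.
Square 3, 8: +3·2° lon, +8·1° lat → SW at lon -134°, lat -22°.
Subsquare u=20, f=5: +20·0.0833333° lon, +5·0.0416667° lat → SW at lon -132.333°, lat -21.7917°.
Cell spans 0.0833333° lon × 0.0416667° lat.
south -21.7917, north -21.7500.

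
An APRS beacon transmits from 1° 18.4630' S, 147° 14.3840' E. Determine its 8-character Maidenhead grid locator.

QI38oq86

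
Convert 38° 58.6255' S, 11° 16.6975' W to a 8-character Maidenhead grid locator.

Add 180° to longitude and 90° to latitude: 168.72171, 51.02291.
Field (20°×10°, letters A–R): 168.72171/20 → 8 → I, 51.02291/10 → 5 → F; chars IF.
Square (2°×1°, digits 0–9): 8.72171/2 → 4, 1.02291/1 → 1; chars 41.
Subsquare (5′×2.5′, letters a–x): 0.72171/0.0833333 → 8 → i, 0.02291/0.0416667 → 0 → a; chars ia.
Extended square (30″×15″, digits 0–9): 0.05504/0.00833333 → 6, 0.02291/0.00416667 → 5; chars 65.

IF41ia65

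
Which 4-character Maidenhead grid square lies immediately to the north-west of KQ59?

KR40

Longitude square 5; −1 → 4.
Latitude square 9; +1 → 10, wraps to 0, carry into field.
Latitude field Q = 16; +1 → 17 = R.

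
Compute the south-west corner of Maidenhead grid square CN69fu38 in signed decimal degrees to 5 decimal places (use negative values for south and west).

49.86667, -127.55833

Field C=2, N=13: +2·20° lon, +13·10° lat → SW at lon -140°, lat 40°.
Square 6, 9: +6·2° lon, +9·1° lat → SW at lon -128°, lat 49°.
Subsquare f=5, u=20: +5·0.0833333° lon, +20·0.0416667° lat → SW at lon -127.583°, lat 49.8333°.
Extended square 3, 8: +3·0.00833333° lon, +8·0.00416667° lat → SW at lon -127.558°, lat 49.8667°.
latitude 49.86667, longitude -127.55833.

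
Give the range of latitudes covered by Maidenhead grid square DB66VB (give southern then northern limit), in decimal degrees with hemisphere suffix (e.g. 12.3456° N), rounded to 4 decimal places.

Field D=3, B=1: +3·20° lon, +1·10° lat → SW at lon -120°, lat -80°.
Square 6, 6: +6·2° lon, +6·1° lat → SW at lon -108°, lat -74°.
Subsquare v=21, b=1: +21·0.0833333° lon, +1·0.0416667° lat → SW at lon -106.25°, lat -73.9583°.
Cell spans 0.0833333° lon × 0.0416667° lat.
south 73.9583° S, north 73.9167° S.

73.9583° S, 73.9167° S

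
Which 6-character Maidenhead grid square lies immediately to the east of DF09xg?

DF19ag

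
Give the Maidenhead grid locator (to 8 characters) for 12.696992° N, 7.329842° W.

Add 180° to longitude and 90° to latitude: 172.67016, 102.69699.
Field (20°×10°, letters A–R): lon ⌊172.67016/20⌋ = 8 → I; lat ⌊102.69699/10⌋ = 10 → K.
Square (2°×1°, digits 0–9): lon ⌊12.67016/2⌋ = 6; lat ⌊2.69699/1⌋ = 2.
Subsquare (5′×2.5′, letters a–x): lon ⌊0.67016/0.0833333⌋ = 8 → i; lat ⌊0.69699/0.0416667⌋ = 16 → q.
Extended square (30″×15″, digits 0–9): lon ⌊0.00349/0.00833333⌋ = 0; lat ⌊0.03033/0.00416667⌋ = 7.

IK62iq07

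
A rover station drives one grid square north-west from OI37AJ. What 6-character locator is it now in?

OI27xk

Longitude subsquare a = 0; −1 → -1, wraps to 23 = x, carry into square.
Longitude square 3; −1 → 2.
Latitude subsquare j = 9; +1 → 10 = k.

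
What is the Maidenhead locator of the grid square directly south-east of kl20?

KK39

Longitude square 2; +1 → 3.
Latitude square 0; −1 → -1, wraps to 9, carry into field.
Latitude field L = 11; −1 → 10 = K.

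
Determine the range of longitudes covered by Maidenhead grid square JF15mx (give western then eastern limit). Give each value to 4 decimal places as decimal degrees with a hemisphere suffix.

Field J=9, F=5: +9·20° lon, +5·10° lat → SW at lon 0°, lat -40°.
Square 1, 5: +1·2° lon, +5·1° lat → SW at lon 2°, lat -35°.
Subsquare m=12, x=23: +12·0.0833333° lon, +23·0.0416667° lat → SW at lon 3°, lat -34.0417°.
Cell spans 0.0833333° lon × 0.0416667° lat.
west 3.0000° E, east 3.0833° E.

3.0000° E, 3.0833° E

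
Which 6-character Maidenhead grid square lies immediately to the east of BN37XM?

BN47am

Longitude subsquare x = 23; +1 → 24, wraps to 0 = a, carry into square.
Longitude square 3; +1 → 4.
The latitude characters are unchanged.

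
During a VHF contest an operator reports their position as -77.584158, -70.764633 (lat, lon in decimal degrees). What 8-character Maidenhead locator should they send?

FB42oj89

Shift to the Maidenhead origin (180°W, 90°S): lon 109.23537, lat 12.41584.
Field: lon ⌊109.23537/20⌋ = 5 → F; lat ⌊12.41584/10⌋ = 1 → B.
Square: lon ⌊9.23537/2⌋ = 4; lat ⌊2.41584/1⌋ = 2.
Subsquare: lon ⌊1.23537/0.0833333⌋ = 14 → o; lat ⌊0.41584/0.0416667⌋ = 9 → j.
Extended square: lon ⌊0.06870/0.00833333⌋ = 8; lat ⌊0.04084/0.00416667⌋ = 9.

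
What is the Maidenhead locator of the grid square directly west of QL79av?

QL69xv

Longitude subsquare a = 0; −1 → -1, wraps to 23 = x, carry into square.
Longitude square 7; −1 → 6.
The latitude characters are unchanged.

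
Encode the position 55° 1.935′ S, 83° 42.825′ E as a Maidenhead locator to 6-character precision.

ND14ux

Shift to the Maidenhead origin (180°W, 90°S): lon 263.7138, lat 34.9678.
Field (20°×10°, letters A–R): 263.7138/20 → 13 → N, 34.9678/10 → 3 → D; chars ND.
Square (2°×1°, digits 0–9): 3.7138/2 → 1, 4.9678/1 → 4; chars 14.
Subsquare (5′×2.5′, letters a–x): 1.7138/0.0833333 → 20 → u, 0.9678/0.0416667 → 23 → x; chars ux.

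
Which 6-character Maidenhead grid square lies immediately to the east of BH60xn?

BH70an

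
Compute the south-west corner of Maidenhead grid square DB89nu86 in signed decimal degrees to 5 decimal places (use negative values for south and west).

-70.14167, -102.85000

Field D=3, B=1: +3·20° lon, +1·10° lat → SW at lon -120°, lat -80°.
Square 8, 9: +8·2° lon, +9·1° lat → SW at lon -104°, lat -71°.
Subsquare n=13, u=20: +13·0.0833333° lon, +20·0.0416667° lat → SW at lon -102.917°, lat -70.1667°.
Extended square 8, 6: +8·0.00833333° lon, +6·0.00416667° lat → SW at lon -102.85°, lat -70.1417°.
latitude -70.14167, longitude -102.85000.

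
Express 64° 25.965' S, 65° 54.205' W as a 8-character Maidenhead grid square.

FC75bn16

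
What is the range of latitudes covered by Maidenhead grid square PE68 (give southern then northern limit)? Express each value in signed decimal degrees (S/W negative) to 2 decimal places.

Field P=15, E=4: +15·20° lon, +4·10° lat → SW at lon 120°, lat -50°.
Square 6, 8: +6·2° lon, +8·1° lat → SW at lon 132°, lat -42°.
Cell spans 2° lon × 1° lat.
south -42.00, north -41.00.

-42.00, -41.00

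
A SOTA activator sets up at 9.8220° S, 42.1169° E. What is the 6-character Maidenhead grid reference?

LI10be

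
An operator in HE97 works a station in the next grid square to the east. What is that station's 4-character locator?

IE07

Longitude square 9; +1 → 10, wraps to 0, carry into field.
Longitude field H = 7; +1 → 8 = I.
The latitude characters are unchanged.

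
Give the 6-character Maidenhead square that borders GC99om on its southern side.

GC99ol

Latitude subsquare m = 12; −1 → 11 = l.
The longitude characters are unchanged.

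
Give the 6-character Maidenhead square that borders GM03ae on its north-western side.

FM93xf

Longitude subsquare a = 0; −1 → -1, wraps to 23 = x, carry into square.
Longitude square 0; −1 → -1, wraps to 9, carry into field.
Longitude field G = 6; −1 → 5 = F.
Latitude subsquare e = 4; +1 → 5 = f.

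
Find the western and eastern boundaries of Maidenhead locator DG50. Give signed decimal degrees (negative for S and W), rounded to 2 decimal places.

-110.00, -108.00

Field D=3, G=6: +3·20° lon, +6·10° lat → SW at lon -120°, lat -30°.
Square 5, 0: +5·2° lon, +0·1° lat → SW at lon -110°, lat -30°.
Cell spans 2° lon × 1° lat.
west -110.00, east -108.00.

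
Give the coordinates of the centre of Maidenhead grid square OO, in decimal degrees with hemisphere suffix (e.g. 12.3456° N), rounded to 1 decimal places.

55.0° N, 110.0° E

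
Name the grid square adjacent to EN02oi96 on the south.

EN02oi95

Latitude extended square 6; −1 → 5.
The longitude characters are unchanged.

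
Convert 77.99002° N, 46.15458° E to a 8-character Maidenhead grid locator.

Offset from 180°W / 90°S: lon 226.15458°, lat 167.99002°.
Field (20°×10°, letters A–R): 226.15458/20 → 11 → L, 167.99002/10 → 16 → Q; chars LQ.
Square (2°×1°, digits 0–9): 6.15458/2 → 3, 7.99002/1 → 7; chars 37.
Subsquare (5′×2.5′, letters a–x): 0.15458/0.0833333 → 1 → b, 0.99002/0.0416667 → 23 → x; chars bx.
Extended square (30″×15″, digits 0–9): 0.07125/0.00833333 → 8, 0.03169/0.00416667 → 7; chars 87.

LQ37bx87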